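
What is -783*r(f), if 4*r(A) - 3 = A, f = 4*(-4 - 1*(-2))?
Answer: 3915/4 ≈ 978.75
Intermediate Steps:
f = -8 (f = 4*(-4 + 2) = 4*(-2) = -8)
r(A) = ¾ + A/4
-783*r(f) = -783*(¾ + (¼)*(-8)) = -783*(¾ - 2) = -783*(-5/4) = 3915/4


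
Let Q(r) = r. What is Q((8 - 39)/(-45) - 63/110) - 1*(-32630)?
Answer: 6460763/198 ≈ 32630.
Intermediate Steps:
Q((8 - 39)/(-45) - 63/110) - 1*(-32630) = ((8 - 39)/(-45) - 63/110) - 1*(-32630) = (-31*(-1/45) - 63*1/110) + 32630 = (31/45 - 63/110) + 32630 = 23/198 + 32630 = 6460763/198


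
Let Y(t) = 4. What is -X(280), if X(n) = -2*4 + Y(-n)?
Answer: 4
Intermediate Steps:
X(n) = -4 (X(n) = -2*4 + 4 = -8 + 4 = -4)
-X(280) = -1*(-4) = 4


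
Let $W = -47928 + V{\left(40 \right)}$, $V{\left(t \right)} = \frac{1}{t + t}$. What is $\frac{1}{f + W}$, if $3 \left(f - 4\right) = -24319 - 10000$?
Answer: $- \frac{240}{14247277} \approx -1.6845 \cdot 10^{-5}$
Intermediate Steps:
$V{\left(t \right)} = \frac{1}{2 t}$
$W = - \frac{3834239}{80}$ ($W = -47928 + \frac{1}{2 \cdot 40} = -47928 + \frac{1}{2} \cdot \frac{1}{40} = -47928 + \frac{1}{80} = - \frac{3834239}{80} \approx -47928.0$)
$f = - \frac{34307}{3}$ ($f = 4 + \frac{-24319 - 10000}{3} = 4 + \frac{1}{3} \left(-34319\right) = 4 - \frac{34319}{3} = - \frac{34307}{3} \approx -11436.0$)
$\frac{1}{f + W} = \frac{1}{- \frac{34307}{3} - \frac{3834239}{80}} = \frac{1}{- \frac{14247277}{240}} = - \frac{240}{14247277}$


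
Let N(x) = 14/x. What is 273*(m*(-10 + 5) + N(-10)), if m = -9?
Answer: 59514/5 ≈ 11903.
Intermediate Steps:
273*(m*(-10 + 5) + N(-10)) = 273*(-9*(-10 + 5) + 14/(-10)) = 273*(-9*(-5) + 14*(-1/10)) = 273*(45 - 7/5) = 273*(218/5) = 59514/5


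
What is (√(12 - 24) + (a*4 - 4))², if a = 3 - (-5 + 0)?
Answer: 772 + 112*I*√3 ≈ 772.0 + 193.99*I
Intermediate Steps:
a = 8 (a = 3 - 1*(-5) = 3 + 5 = 8)
(√(12 - 24) + (a*4 - 4))² = (√(12 - 24) + (8*4 - 4))² = (√(-12) + (32 - 4))² = (2*I*√3 + 28)² = (28 + 2*I*√3)²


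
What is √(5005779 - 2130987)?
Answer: 2*√718698 ≈ 1695.5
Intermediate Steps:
√(5005779 - 2130987) = √2874792 = 2*√718698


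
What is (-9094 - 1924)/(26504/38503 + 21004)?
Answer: -30301861/57767394 ≈ -0.52455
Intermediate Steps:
(-9094 - 1924)/(26504/38503 + 21004) = -11018/(26504*(1/38503) + 21004) = -11018/(26504/38503 + 21004) = -11018/808743516/38503 = -11018*38503/808743516 = -30301861/57767394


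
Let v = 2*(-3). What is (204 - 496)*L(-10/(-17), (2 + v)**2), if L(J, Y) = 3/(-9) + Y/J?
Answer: -117676/15 ≈ -7845.1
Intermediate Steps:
v = -6
L(J, Y) = -1/3 + Y/J (L(J, Y) = 3*(-1/9) + Y/J = -1/3 + Y/J)
(204 - 496)*L(-10/(-17), (2 + v)**2) = (204 - 496)*(((2 - 6)**2 - (-10)/(3*(-17)))/((-10/(-17)))) = -292*((-4)**2 - (-10)*(-1)/(3*17))/((-10*(-1/17))) = -292*(16 - 1/3*10/17)/10/17 = -2482*(16 - 10/51)/5 = -2482*806/(5*51) = -292*403/15 = -117676/15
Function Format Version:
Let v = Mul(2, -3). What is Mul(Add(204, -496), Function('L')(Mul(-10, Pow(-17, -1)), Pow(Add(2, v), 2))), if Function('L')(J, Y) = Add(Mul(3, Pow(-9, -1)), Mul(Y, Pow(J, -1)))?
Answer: Rational(-117676, 15) ≈ -7845.1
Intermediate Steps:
v = -6
Function('L')(J, Y) = Add(Rational(-1, 3), Mul(Y, Pow(J, -1))) (Function('L')(J, Y) = Add(Mul(3, Rational(-1, 9)), Mul(Y, Pow(J, -1))) = Add(Rational(-1, 3), Mul(Y, Pow(J, -1))))
Mul(Add(204, -496), Function('L')(Mul(-10, Pow(-17, -1)), Pow(Add(2, v), 2))) = Mul(Add(204, -496), Mul(Pow(Mul(-10, Pow(-17, -1)), -1), Add(Pow(Add(2, -6), 2), Mul(Rational(-1, 3), Mul(-10, Pow(-17, -1)))))) = Mul(-292, Mul(Pow(Mul(-10, Rational(-1, 17)), -1), Add(Pow(-4, 2), Mul(Rational(-1, 3), Mul(-10, Rational(-1, 17)))))) = Mul(-292, Mul(Pow(Rational(10, 17), -1), Add(16, Mul(Rational(-1, 3), Rational(10, 17))))) = Mul(-292, Mul(Rational(17, 10), Add(16, Rational(-10, 51)))) = Mul(-292, Mul(Rational(17, 10), Rational(806, 51))) = Mul(-292, Rational(403, 15)) = Rational(-117676, 15)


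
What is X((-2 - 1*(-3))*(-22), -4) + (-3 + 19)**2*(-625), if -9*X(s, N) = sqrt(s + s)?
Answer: -160000 - 2*I*sqrt(11)/9 ≈ -1.6e+5 - 0.73703*I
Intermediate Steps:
X(s, N) = -sqrt(2)*sqrt(s)/9 (X(s, N) = -sqrt(s + s)/9 = -sqrt(2)*sqrt(s)/9)
X((-2 - 1*(-3))*(-22), -4) + (-3 + 19)**2*(-625) = -sqrt(2)*sqrt((-2 - 1*(-3))*(-22))/9 + (-3 + 19)**2*(-625) = -sqrt(2)*sqrt((-2 + 3)*(-22))/9 + 16**2*(-625) = -sqrt(2)*sqrt(1*(-22))/9 + 256*(-625) = -sqrt(2)*sqrt(-22)/9 - 160000 = -sqrt(2)*I*sqrt(22)/9 - 160000 = -2*I*sqrt(11)/9 - 160000 = -160000 - 2*I*sqrt(11)/9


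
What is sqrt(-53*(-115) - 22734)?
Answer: I*sqrt(16639) ≈ 128.99*I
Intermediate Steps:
sqrt(-53*(-115) - 22734) = sqrt(6095 - 22734) = sqrt(-16639) = I*sqrt(16639)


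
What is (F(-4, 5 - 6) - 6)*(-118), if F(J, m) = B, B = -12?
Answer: 2124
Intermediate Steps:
F(J, m) = -12
(F(-4, 5 - 6) - 6)*(-118) = (-12 - 6)*(-118) = -18*(-118) = 2124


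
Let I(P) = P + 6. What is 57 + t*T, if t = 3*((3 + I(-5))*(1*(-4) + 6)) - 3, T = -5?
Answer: -48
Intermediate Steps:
I(P) = 6 + P
t = 21 (t = 3*((3 + (6 - 5))*(1*(-4) + 6)) - 3 = 3*((3 + 1)*(-4 + 6)) - 3 = 3*(4*2) - 3 = 3*8 - 3 = 24 - 3 = 21)
57 + t*T = 57 + 21*(-5) = 57 - 105 = -48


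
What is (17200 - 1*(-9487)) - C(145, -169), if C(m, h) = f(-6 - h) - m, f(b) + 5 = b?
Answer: 26674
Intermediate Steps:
f(b) = -5 + b
C(m, h) = -11 - h - m (C(m, h) = (-5 + (-6 - h)) - m = (-11 - h) - m = -11 - h - m)
(17200 - 1*(-9487)) - C(145, -169) = (17200 - 1*(-9487)) - (-11 - 1*(-169) - 1*145) = (17200 + 9487) - (-11 + 169 - 145) = 26687 - 1*13 = 26687 - 13 = 26674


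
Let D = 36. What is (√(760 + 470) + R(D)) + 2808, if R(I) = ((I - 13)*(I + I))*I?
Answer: 62424 + √1230 ≈ 62459.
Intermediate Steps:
R(I) = 2*I²*(-13 + I) (R(I) = ((-13 + I)*(2*I))*I = (2*I*(-13 + I))*I = 2*I²*(-13 + I))
(√(760 + 470) + R(D)) + 2808 = (√(760 + 470) + 2*36²*(-13 + 36)) + 2808 = (√1230 + 2*1296*23) + 2808 = (√1230 + 59616) + 2808 = (59616 + √1230) + 2808 = 62424 + √1230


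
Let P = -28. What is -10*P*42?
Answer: 11760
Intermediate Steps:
-10*P*42 = -10*(-28)*42 = 280*42 = 11760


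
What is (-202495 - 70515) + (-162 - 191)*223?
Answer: -351729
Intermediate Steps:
(-202495 - 70515) + (-162 - 191)*223 = -273010 - 353*223 = -273010 - 78719 = -351729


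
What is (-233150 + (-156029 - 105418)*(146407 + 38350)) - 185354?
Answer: -48304581883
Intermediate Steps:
(-233150 + (-156029 - 105418)*(146407 + 38350)) - 185354 = (-233150 - 261447*184757) - 185354 = (-233150 - 48304163379) - 185354 = -48304396529 - 185354 = -48304581883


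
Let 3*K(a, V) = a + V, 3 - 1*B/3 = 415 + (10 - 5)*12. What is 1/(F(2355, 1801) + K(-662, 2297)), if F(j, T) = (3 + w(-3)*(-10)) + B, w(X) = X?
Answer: -1/838 ≈ -0.0011933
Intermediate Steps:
B = -1416 (B = 9 - 3*(415 + (10 - 5)*12) = 9 - 3*(415 + 5*12) = 9 - 3*(415 + 60) = 9 - 3*475 = 9 - 1425 = -1416)
K(a, V) = V/3 + a/3 (K(a, V) = (a + V)/3 = (V + a)/3 = V/3 + a/3)
F(j, T) = -1383 (F(j, T) = (3 - 3*(-10)) - 1416 = (3 + 30) - 1416 = 33 - 1416 = -1383)
1/(F(2355, 1801) + K(-662, 2297)) = 1/(-1383 + ((⅓)*2297 + (⅓)*(-662))) = 1/(-1383 + (2297/3 - 662/3)) = 1/(-1383 + 545) = 1/(-838) = -1/838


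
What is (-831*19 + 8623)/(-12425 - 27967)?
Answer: 3583/20196 ≈ 0.17741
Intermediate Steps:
(-831*19 + 8623)/(-12425 - 27967) = (-15789 + 8623)/(-40392) = -7166*(-1/40392) = 3583/20196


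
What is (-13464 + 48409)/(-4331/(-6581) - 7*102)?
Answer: -229973045/4694503 ≈ -48.988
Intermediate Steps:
(-13464 + 48409)/(-4331/(-6581) - 7*102) = 34945/(-4331*(-1/6581) - 714) = 34945/(4331/6581 - 714) = 34945/(-4694503/6581) = 34945*(-6581/4694503) = -229973045/4694503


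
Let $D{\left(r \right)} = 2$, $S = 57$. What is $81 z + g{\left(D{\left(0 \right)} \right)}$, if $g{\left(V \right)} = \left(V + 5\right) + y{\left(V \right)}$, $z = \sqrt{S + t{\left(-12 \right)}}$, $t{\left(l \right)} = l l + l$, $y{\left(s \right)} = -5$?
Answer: $2 + 243 \sqrt{21} \approx 1115.6$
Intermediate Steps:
$t{\left(l \right)} = l + l^{2}$ ($t{\left(l \right)} = l^{2} + l = l + l^{2}$)
$z = 3 \sqrt{21}$ ($z = \sqrt{57 - 12 \left(1 - 12\right)} = \sqrt{57 - -132} = \sqrt{57 + 132} = \sqrt{189} = 3 \sqrt{21} \approx 13.748$)
$g{\left(V \right)} = V$ ($g{\left(V \right)} = \left(V + 5\right) - 5 = \left(5 + V\right) - 5 = V$)
$81 z + g{\left(D{\left(0 \right)} \right)} = 81 \cdot 3 \sqrt{21} + 2 = 243 \sqrt{21} + 2 = 2 + 243 \sqrt{21}$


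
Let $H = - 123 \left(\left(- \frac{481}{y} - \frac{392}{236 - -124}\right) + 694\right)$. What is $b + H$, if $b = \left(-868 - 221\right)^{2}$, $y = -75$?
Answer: $\frac{82492807}{75} \approx 1.0999 \cdot 10^{6}$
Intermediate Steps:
$b = 1185921$ ($b = \left(-1089\right)^{2} = 1185921$)
$H = - \frac{6451268}{75}$ ($H = - 123 \left(\left(- \frac{481}{-75} - \frac{392}{236 - -124}\right) + 694\right) = - 123 \left(\left(\left(-481\right) \left(- \frac{1}{75}\right) - \frac{392}{236 + 124}\right) + 694\right) = - 123 \left(\left(\frac{481}{75} - \frac{392}{360}\right) + 694\right) = - 123 \left(\left(\frac{481}{75} - \frac{49}{45}\right) + 694\right) = - 123 \left(\frac{1198}{225} + 694\right) = \left(-123\right) \frac{157348}{225} = - \frac{6451268}{75} \approx -86017.0$)
$b + H = 1185921 - \frac{6451268}{75} = \frac{82492807}{75}$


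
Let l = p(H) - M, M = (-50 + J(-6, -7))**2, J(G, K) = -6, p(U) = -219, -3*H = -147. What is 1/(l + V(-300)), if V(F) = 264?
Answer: -1/3091 ≈ -0.00032352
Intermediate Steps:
H = 49 (H = -1/3*(-147) = 49)
M = 3136 (M = (-50 - 6)**2 = (-56)**2 = 3136)
l = -3355 (l = -219 - 1*3136 = -219 - 3136 = -3355)
1/(l + V(-300)) = 1/(-3355 + 264) = 1/(-3091) = -1/3091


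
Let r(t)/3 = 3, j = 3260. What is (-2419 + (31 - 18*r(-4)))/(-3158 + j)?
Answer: -25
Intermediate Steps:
r(t) = 9 (r(t) = 3*3 = 9)
(-2419 + (31 - 18*r(-4)))/(-3158 + j) = (-2419 + (31 - 18*9))/(-3158 + 3260) = (-2419 + (31 - 162))/102 = (-2419 - 131)*(1/102) = -2550*1/102 = -25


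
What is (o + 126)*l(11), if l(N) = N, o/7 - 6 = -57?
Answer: -2541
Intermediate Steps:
o = -357 (o = 42 + 7*(-57) = 42 - 399 = -357)
(o + 126)*l(11) = (-357 + 126)*11 = -231*11 = -2541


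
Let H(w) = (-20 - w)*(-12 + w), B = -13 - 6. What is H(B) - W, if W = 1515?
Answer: -1484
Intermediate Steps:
B = -19
H(B) - W = (240 - 1*(-19)² - 8*(-19)) - 1*1515 = (240 - 1*361 + 152) - 1515 = (240 - 361 + 152) - 1515 = 31 - 1515 = -1484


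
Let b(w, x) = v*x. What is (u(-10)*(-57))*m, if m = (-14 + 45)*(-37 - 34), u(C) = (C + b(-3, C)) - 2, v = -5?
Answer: 4767366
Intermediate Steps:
b(w, x) = -5*x
u(C) = -2 - 4*C (u(C) = (C - 5*C) - 2 = -4*C - 2 = -2 - 4*C)
m = -2201 (m = 31*(-71) = -2201)
(u(-10)*(-57))*m = ((-2 - 4*(-10))*(-57))*(-2201) = ((-2 + 40)*(-57))*(-2201) = (38*(-57))*(-2201) = -2166*(-2201) = 4767366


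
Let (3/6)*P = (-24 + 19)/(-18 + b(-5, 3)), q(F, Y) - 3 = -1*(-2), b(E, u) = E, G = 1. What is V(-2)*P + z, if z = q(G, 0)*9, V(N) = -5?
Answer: 985/23 ≈ 42.826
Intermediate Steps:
q(F, Y) = 5 (q(F, Y) = 3 - 1*(-2) = 3 + 2 = 5)
z = 45 (z = 5*9 = 45)
P = 10/23 (P = 2*((-24 + 19)/(-18 - 5)) = 2*(-5/(-23)) = 2*(-5*(-1/23)) = 2*(5/23) = 10/23 ≈ 0.43478)
V(-2)*P + z = -5*10/23 + 45 = -50/23 + 45 = 985/23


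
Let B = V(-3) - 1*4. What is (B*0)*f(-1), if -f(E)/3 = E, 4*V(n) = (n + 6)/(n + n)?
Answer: 0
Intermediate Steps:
V(n) = (6 + n)/(8*n) (V(n) = ((n + 6)/(n + n))/4 = ((6 + n)/((2*n)))/4 = ((6 + n)*(1/(2*n)))/4 = ((6 + n)/(2*n))/4 = (6 + n)/(8*n))
f(E) = -3*E
B = -33/8 (B = (⅛)*(6 - 3)/(-3) - 1*4 = (⅛)*(-⅓)*3 - 4 = -⅛ - 4 = -33/8 ≈ -4.1250)
(B*0)*f(-1) = (-33/8*0)*(-3*(-1)) = 0*3 = 0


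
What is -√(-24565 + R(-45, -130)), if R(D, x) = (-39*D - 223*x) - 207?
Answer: -√5973 ≈ -77.285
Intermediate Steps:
R(D, x) = -207 - 223*x - 39*D (R(D, x) = (-223*x - 39*D) - 207 = -207 - 223*x - 39*D)
-√(-24565 + R(-45, -130)) = -√(-24565 + (-207 - 223*(-130) - 39*(-45))) = -√(-24565 + (-207 + 28990 + 1755)) = -√(-24565 + 30538) = -√5973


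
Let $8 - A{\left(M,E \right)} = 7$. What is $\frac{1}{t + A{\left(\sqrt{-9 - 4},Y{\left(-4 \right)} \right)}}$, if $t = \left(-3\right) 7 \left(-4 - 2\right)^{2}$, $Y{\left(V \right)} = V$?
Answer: $- \frac{1}{755} \approx -0.0013245$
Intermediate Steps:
$A{\left(M,E \right)} = 1$ ($A{\left(M,E \right)} = 8 - 7 = 1$)
$t = -756$ ($t = - 21 \left(-6\right)^{2} = \left(-21\right) 36 = -756$)
$\frac{1}{t + A{\left(\sqrt{-9 - 4},Y{\left(-4 \right)} \right)}} = \frac{1}{-756 + 1} = \frac{1}{-755} = - \frac{1}{755}$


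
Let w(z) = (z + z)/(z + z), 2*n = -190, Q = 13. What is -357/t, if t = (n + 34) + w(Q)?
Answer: 119/20 ≈ 5.9500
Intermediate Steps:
n = -95 (n = (½)*(-190) = -95)
w(z) = 1 (w(z) = (2*z)/((2*z)) = (2*z)*(1/(2*z)) = 1)
t = -60 (t = (-95 + 34) + 1 = -61 + 1 = -60)
-357/t = -357/(-60) = -357*(-1/60) = 119/20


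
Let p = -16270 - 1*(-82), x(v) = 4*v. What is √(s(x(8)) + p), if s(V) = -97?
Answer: I*√16285 ≈ 127.61*I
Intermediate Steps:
p = -16188 (p = -16270 + 82 = -16188)
√(s(x(8)) + p) = √(-97 - 16188) = √(-16285) = I*√16285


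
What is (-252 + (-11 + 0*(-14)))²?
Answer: 69169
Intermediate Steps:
(-252 + (-11 + 0*(-14)))² = (-252 + (-11 + 0))² = (-252 - 11)² = (-263)² = 69169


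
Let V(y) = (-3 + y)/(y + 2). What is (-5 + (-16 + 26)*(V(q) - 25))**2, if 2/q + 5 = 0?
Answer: 1221025/16 ≈ 76314.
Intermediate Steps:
q = -2/5 (q = 2/(-5 + 0) = 2/(-5) = 2*(-1/5) = -2/5 ≈ -0.40000)
V(y) = (-3 + y)/(2 + y)
(-5 + (-16 + 26)*(V(q) - 25))**2 = (-5 + (-16 + 26)*((-3 - 2/5)/(2 - 2/5) - 25))**2 = (-5 + 10*(-17/5/(8/5) - 25))**2 = (-5 + 10*((5/8)*(-17/5) - 25))**2 = (-5 + 10*(-17/8 - 25))**2 = (-5 + 10*(-217/8))**2 = (-5 - 1085/4)**2 = (-1105/4)**2 = 1221025/16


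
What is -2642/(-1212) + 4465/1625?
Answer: 970483/196950 ≈ 4.9276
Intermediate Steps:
-2642/(-1212) + 4465/1625 = -2642*(-1/1212) + 4465*(1/1625) = 1321/606 + 893/325 = 970483/196950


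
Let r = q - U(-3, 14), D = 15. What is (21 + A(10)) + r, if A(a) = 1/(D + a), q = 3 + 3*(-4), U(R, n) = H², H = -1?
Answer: 276/25 ≈ 11.040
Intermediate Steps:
U(R, n) = 1 (U(R, n) = (-1)² = 1)
q = -9 (q = 3 - 12 = -9)
r = -10 (r = -9 - 1*1 = -9 - 1 = -10)
A(a) = 1/(15 + a)
(21 + A(10)) + r = (21 + 1/(15 + 10)) - 10 = (21 + 1/25) - 10 = 526/25 - 10 = 276/25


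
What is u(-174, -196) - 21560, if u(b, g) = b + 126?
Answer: -21608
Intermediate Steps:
u(b, g) = 126 + b
u(-174, -196) - 21560 = (126 - 174) - 21560 = -48 - 21560 = -21608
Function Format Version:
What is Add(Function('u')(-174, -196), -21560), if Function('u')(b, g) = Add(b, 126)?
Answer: -21608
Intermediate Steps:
Function('u')(b, g) = Add(126, b)
Add(Function('u')(-174, -196), -21560) = Add(Add(126, -174), -21560) = Add(-48, -21560) = -21608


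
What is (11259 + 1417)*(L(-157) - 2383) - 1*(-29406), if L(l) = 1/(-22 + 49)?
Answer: -814779878/27 ≈ -3.0177e+7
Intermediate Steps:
L(l) = 1/27
(11259 + 1417)*(L(-157) - 2383) - 1*(-29406) = (11259 + 1417)*(1/27 - 2383) - 1*(-29406) = 12676*(-64340/27) + 29406 = -815573840/27 + 29406 = -814779878/27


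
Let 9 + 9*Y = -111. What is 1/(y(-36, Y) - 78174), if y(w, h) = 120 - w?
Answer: -1/78018 ≈ -1.2818e-5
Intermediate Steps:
Y = -40/3 (Y = -1 + (⅑)*(-111) = -1 - 37/3 = -40/3 ≈ -13.333)
1/(y(-36, Y) - 78174) = 1/((120 - 1*(-36)) - 78174) = 1/((120 + 36) - 78174) = 1/(156 - 78174) = 1/(-78018) = -1/78018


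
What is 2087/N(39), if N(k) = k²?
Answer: 2087/1521 ≈ 1.3721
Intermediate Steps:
2087/N(39) = 2087/(39²) = 2087/1521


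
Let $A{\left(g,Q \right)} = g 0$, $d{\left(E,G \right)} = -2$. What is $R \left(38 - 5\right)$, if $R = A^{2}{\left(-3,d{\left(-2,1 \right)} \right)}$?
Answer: $0$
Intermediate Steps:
$A{\left(g,Q \right)} = 0$
$R = 0$ ($R = 0^{2} = 0$)
$R \left(38 - 5\right) = 0 \left(38 - 5\right) = 0 \cdot 33 = 0$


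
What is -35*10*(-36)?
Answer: 12600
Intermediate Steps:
-35*10*(-36) = -350*(-36) = 12600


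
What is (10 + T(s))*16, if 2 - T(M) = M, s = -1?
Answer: 208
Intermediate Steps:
T(M) = 2 - M
(10 + T(s))*16 = (10 + (2 - 1*(-1)))*16 = (10 + (2 + 1))*16 = (10 + 3)*16 = 13*16 = 208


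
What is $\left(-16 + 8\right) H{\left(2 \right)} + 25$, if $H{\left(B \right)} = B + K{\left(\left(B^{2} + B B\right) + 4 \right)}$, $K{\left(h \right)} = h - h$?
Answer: $9$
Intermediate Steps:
$K{\left(h \right)} = 0$
$H{\left(B \right)} = B$ ($H{\left(B \right)} = B + 0 = B$)
$\left(-16 + 8\right) H{\left(2 \right)} + 25 = \left(-16 + 8\right) 2 + 25 = \left(-8\right) 2 + 25 = -16 + 25 = 9$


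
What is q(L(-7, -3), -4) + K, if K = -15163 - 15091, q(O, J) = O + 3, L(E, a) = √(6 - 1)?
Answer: -30251 + √5 ≈ -30249.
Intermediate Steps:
L(E, a) = √5
q(O, J) = 3 + O
K = -30254
q(L(-7, -3), -4) + K = (3 + √5) - 30254 = -30251 + √5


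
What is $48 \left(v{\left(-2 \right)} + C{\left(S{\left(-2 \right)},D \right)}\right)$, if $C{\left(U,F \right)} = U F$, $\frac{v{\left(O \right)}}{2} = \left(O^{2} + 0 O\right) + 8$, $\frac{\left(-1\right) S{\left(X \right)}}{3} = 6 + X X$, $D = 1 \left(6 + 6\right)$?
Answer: $-16128$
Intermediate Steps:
$D = 12$ ($D = 1 \cdot 12 = 12$)
$S{\left(X \right)} = -18 - 3 X^{2}$ ($S{\left(X \right)} = - 3 \left(6 + X X\right) = - 3 \left(6 + X^{2}\right) = -18 - 3 X^{2}$)
$v{\left(O \right)} = 16 + 2 O^{2}$ ($v{\left(O \right)} = 2 \left(\left(O^{2} + 0 O\right) + 8\right) = 2 \left(\left(O^{2} + 0\right) + 8\right) = 2 \left(O^{2} + 8\right) = 2 \left(8 + O^{2}\right) = 16 + 2 O^{2}$)
$C{\left(U,F \right)} = F U$
$48 \left(v{\left(-2 \right)} + C{\left(S{\left(-2 \right)},D \right)}\right) = 48 \left(\left(16 + 2 \left(-2\right)^{2}\right) + 12 \left(-18 - 3 \left(-2\right)^{2}\right)\right) = 48 \left(\left(16 + 2 \cdot 4\right) + 12 \left(-18 - 12\right)\right) = 48 \left(\left(16 + 8\right) + 12 \left(-18 - 12\right)\right) = 48 \left(24 + 12 \left(-30\right)\right) = 48 \left(24 - 360\right) = 48 \left(-336\right) = -16128$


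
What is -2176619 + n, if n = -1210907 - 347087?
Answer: -3734613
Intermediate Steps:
n = -1557994
-2176619 + n = -2176619 - 1557994 = -3734613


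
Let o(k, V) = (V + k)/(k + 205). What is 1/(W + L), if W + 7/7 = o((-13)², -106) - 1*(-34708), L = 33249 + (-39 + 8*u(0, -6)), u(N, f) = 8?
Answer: 374/25424957 ≈ 1.4710e-5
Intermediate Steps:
o(k, V) = (V + k)/(205 + k)
L = 33274 (L = 33249 + (-39 + 8*8) = 33249 + (-39 + 64) = 33249 + 25 = 33274)
W = 12980481/374 (W = -1 + ((-106 + (-13)²)/(205 + (-13)²) - 1*(-34708)) = -1 + ((-106 + 169)/(205 + 169) + 34708) = -1 + (63/374 + 34708) = -1 + 12980855/374 = 12980481/374 ≈ 34707.)
1/(W + L) = 1/(12980481/374 + 33274) = 1/(25424957/374) = 374/25424957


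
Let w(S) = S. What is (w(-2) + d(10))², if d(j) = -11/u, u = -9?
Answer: 49/81 ≈ 0.60494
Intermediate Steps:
d(j) = 11/9 (d(j) = -11/(-9) = -11*(-⅑) = 11/9)
(w(-2) + d(10))² = (-2 + 11/9)² = (-7/9)² = 49/81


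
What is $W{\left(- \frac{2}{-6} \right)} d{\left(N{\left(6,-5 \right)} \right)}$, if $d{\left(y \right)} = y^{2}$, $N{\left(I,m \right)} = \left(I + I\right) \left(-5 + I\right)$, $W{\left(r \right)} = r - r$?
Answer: $0$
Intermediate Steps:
$W{\left(r \right)} = 0$
$N{\left(I,m \right)} = 2 I \left(-5 + I\right)$
$W{\left(- \frac{2}{-6} \right)} d{\left(N{\left(6,-5 \right)} \right)} = 0 \left(2 \cdot 6 \left(-5 + 6\right)\right)^{2} = 0 \left(2 \cdot 6 \cdot 1\right)^{2} = 0 \cdot 12^{2} = 0 \cdot 144 = 0$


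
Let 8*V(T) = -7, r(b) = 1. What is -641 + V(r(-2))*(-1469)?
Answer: 5155/8 ≈ 644.38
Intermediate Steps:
V(T) = -7/8 (V(T) = (⅛)*(-7) = -7/8)
-641 + V(r(-2))*(-1469) = -641 - 7/8*(-1469) = -641 + 10283/8 = 5155/8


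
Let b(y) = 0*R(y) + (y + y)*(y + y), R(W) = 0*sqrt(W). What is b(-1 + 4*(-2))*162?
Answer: 52488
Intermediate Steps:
R(W) = 0
b(y) = 4*y**2 (b(y) = 0*0 + (y + y)*(y + y) = 0 + (2*y)*(2*y) = 0 + 4*y**2 = 4*y**2)
b(-1 + 4*(-2))*162 = (4*(-1 + 4*(-2))**2)*162 = (4*(-1 - 8)**2)*162 = (4*(-9)**2)*162 = (4*81)*162 = 324*162 = 52488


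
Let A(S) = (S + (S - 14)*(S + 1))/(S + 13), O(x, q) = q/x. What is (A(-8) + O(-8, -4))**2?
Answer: 88209/100 ≈ 882.09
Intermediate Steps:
A(S) = (S + (1 + S)*(-14 + S))/(13 + S) (A(S) = (S + (-14 + S)*(1 + S))/(13 + S) = (S + (1 + S)*(-14 + S))/(13 + S))
(A(-8) + O(-8, -4))**2 = ((-14 + (-8)**2 - 12*(-8))/(13 - 8) - 4/(-8))**2 = ((-14 + 64 + 96)/5 - 4*(-1/8))**2 = ((1/5)*146 + 1/2)**2 = (146/5 + 1/2)**2 = (297/10)**2 = 88209/100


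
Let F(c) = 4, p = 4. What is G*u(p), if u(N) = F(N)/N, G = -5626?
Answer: -5626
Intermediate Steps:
u(N) = 4/N
G*u(p) = -22504/4 = -5626*1 = -5626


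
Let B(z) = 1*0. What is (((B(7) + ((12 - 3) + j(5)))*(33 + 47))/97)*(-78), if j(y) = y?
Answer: -87360/97 ≈ -900.62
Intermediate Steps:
B(z) = 0
(((B(7) + ((12 - 3) + j(5)))*(33 + 47))/97)*(-78) = (((0 + ((12 - 3) + 5))*(33 + 47))/97)*(-78) = (((0 + (9 + 5))*80)*(1/97))*(-78) = (((0 + 14)*80)*(1/97))*(-78) = ((14*80)*(1/97))*(-78) = (1120*(1/97))*(-78) = (1120/97)*(-78) = -87360/97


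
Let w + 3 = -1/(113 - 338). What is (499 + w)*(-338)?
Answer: -37721138/225 ≈ -1.6765e+5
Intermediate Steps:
w = -674/225 (w = -3 - 1/(113 - 338) = -3 - 1/(-225) = -3 - 1*(-1/225) = -3 + 1/225 = -674/225 ≈ -2.9956)
(499 + w)*(-338) = (499 - 674/225)*(-338) = (111601/225)*(-338) = -37721138/225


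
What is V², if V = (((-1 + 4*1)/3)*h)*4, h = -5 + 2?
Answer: 144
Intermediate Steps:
h = -3
V = -12 (V = (((-1 + 4*1)/3)*(-3))*4 = (((-1 + 4)*(⅓))*(-3))*4 = ((3*(⅓))*(-3))*4 = (1*(-3))*4 = -3*4 = -12)
V² = (-12)² = 144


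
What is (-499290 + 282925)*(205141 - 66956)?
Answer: -29898397525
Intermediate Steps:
(-499290 + 282925)*(205141 - 66956) = -216365*138185 = -29898397525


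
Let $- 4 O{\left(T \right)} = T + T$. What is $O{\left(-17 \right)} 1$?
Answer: $\frac{17}{2} \approx 8.5$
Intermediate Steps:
$O{\left(T \right)} = - \frac{T}{2}$ ($O{\left(T \right)} = - \frac{T + T}{4} = - \frac{2 T}{4} = - \frac{T}{2}$)
$O{\left(-17 \right)} 1 = \left(- \frac{1}{2}\right) \left(-17\right) 1 = \frac{17}{2} \cdot 1 = \frac{17}{2}$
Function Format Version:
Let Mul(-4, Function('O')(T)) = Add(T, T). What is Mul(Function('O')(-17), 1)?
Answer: Rational(17, 2) ≈ 8.5000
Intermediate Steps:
Function('O')(T) = Mul(Rational(-1, 2), T) (Function('O')(T) = Mul(Rational(-1, 4), Add(T, T)) = Mul(Rational(-1, 4), Mul(2, T)) = Mul(Rational(-1, 2), T))
Mul(Function('O')(-17), 1) = Mul(Mul(Rational(-1, 2), -17), 1) = Mul(Rational(17, 2), 1) = Rational(17, 2)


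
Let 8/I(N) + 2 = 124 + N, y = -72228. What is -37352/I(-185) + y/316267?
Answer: 93028917021/316267 ≈ 2.9415e+5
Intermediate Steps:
I(N) = 8/(122 + N) (I(N) = 8/(-2 + (124 + N)) = 8/(122 + N))
-37352/I(-185) + y/316267 = -37352/(8/(122 - 185)) - 72228/316267 = -37352/(8/(-63)) - 72228*1/316267 = -37352/(8*(-1/63)) - 72228/316267 = -37352/(-8/63) - 72228/316267 = -37352*(-63/8) - 72228/316267 = 294147 - 72228/316267 = 93028917021/316267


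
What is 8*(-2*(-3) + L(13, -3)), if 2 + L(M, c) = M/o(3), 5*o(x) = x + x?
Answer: 356/3 ≈ 118.67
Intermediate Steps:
o(x) = 2*x/5 (o(x) = (x + x)/5 = (2*x)/5 = 2*x/5)
L(M, c) = -2 + 5*M/6 (L(M, c) = -2 + M/(((2/5)*3)) = -2 + M/(6/5) = -2 + M*(5/6) = -2 + 5*M/6)
8*(-2*(-3) + L(13, -3)) = 8*(-2*(-3) + (-2 + (5/6)*13)) = 8*(6 + (-2 + 65/6)) = 8*(6 + 53/6) = 8*(89/6) = 356/3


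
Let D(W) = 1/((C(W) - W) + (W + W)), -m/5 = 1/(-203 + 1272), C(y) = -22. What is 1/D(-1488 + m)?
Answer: -1614195/1069 ≈ -1510.0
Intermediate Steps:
m = -5/1069 (m = -5/(-203 + 1272) = -5/1069 ≈ -0.0046773)
D(W) = 1/(-22 + W) (D(W) = 1/((-22 - W) + (W + W)) = 1/((-22 - W) + 2*W) = 1/(-22 + W))
1/D(-1488 + m) = 1/(1/(-22 + (-1488 - 5/1069))) = 1/(1/(-22 - 1590677/1069)) = 1/(1/(-1614195/1069)) = 1/(-1069/1614195) = -1614195/1069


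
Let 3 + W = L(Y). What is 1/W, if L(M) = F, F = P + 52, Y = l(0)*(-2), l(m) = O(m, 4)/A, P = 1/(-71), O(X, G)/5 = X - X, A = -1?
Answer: 71/3478 ≈ 0.020414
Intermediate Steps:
O(X, G) = 0 (O(X, G) = 5*(X - X) = 5*0 = 0)
P = -1/71 ≈ -0.014085
l(m) = 0 (l(m) = 0/(-1) = 0*(-1) = 0)
Y = 0 (Y = 0*(-2) = 0)
F = 3691/71 (F = -1/71 + 52 = 3691/71 ≈ 51.986)
L(M) = 3691/71
W = 3478/71 (W = -3 + 3691/71 = 3478/71 ≈ 48.986)
1/W = 1/(3478/71) = 71/3478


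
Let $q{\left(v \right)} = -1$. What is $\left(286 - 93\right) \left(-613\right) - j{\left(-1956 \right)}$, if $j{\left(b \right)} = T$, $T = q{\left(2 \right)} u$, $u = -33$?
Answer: $-118342$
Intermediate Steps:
$T = 33$ ($T = \left(-1\right) \left(-33\right) = 33$)
$j{\left(b \right)} = 33$
$\left(286 - 93\right) \left(-613\right) - j{\left(-1956 \right)} = \left(286 - 93\right) \left(-613\right) - 33 = 193 \left(-613\right) - 33 = -118309 - 33 = -118342$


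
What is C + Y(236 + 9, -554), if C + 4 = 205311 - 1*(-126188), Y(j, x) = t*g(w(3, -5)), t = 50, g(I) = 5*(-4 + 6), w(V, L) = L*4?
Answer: 331995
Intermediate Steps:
w(V, L) = 4*L
g(I) = 10 (g(I) = 5*2 = 10)
Y(j, x) = 500 (Y(j, x) = 50*10 = 500)
C = 331495 (C = -4 + (205311 - 1*(-126188)) = -4 + (205311 + 126188) = -4 + 331499 = 331495)
C + Y(236 + 9, -554) = 331495 + 500 = 331995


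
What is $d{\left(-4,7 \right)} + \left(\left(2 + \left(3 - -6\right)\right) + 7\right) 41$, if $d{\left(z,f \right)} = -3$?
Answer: $735$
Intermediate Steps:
$d{\left(-4,7 \right)} + \left(\left(2 + \left(3 - -6\right)\right) + 7\right) 41 = -3 + \left(\left(2 + \left(3 - -6\right)\right) + 7\right) 41 = -3 + \left(\left(2 + \left(3 + 6\right)\right) + 7\right) 41 = -3 + \left(\left(2 + 9\right) + 7\right) 41 = -3 + \left(11 + 7\right) 41 = -3 + 18 \cdot 41 = -3 + 738 = 735$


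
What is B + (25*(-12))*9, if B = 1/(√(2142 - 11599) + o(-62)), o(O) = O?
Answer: -35912762/13301 - 7*I*√193/13301 ≈ -2700.0 - 0.0073113*I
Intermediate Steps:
B = 1/(-62 + 7*I*√193) (B = 1/(√(2142 - 11599) - 62) = 1/(√(-9457) - 62) = 1/(7*I*√193 - 62) = 1/(-62 + 7*I*√193) ≈ -0.0046613 - 0.0073113*I)
B + (25*(-12))*9 = (-62/13301 - 7*I*√193/13301) + (25*(-12))*9 = (-62/13301 - 7*I*√193/13301) - 300*9 = (-62/13301 - 7*I*√193/13301) - 2700 = -35912762/13301 - 7*I*√193/13301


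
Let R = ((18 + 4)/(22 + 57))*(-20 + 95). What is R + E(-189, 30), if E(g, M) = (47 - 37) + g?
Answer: -12491/79 ≈ -158.11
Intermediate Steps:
E(g, M) = 10 + g
R = 1650/79 (R = (22/79)*75 = 1650/79 ≈ 20.886)
R + E(-189, 30) = 1650/79 + (10 - 189) = 1650/79 - 179 = -12491/79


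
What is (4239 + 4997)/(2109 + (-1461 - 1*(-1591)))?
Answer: 9236/2239 ≈ 4.1251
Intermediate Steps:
(4239 + 4997)/(2109 + (-1461 - 1*(-1591))) = 9236/(2109 + (-1461 + 1591)) = 9236/(2109 + 130) = 9236/2239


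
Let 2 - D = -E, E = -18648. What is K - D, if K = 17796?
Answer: 36442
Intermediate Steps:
D = -18646 (D = 2 - (-1)*(-18648) = 2 - 1*18648 = 2 - 18648 = -18646)
K - D = 17796 - 1*(-18646) = 17796 + 18646 = 36442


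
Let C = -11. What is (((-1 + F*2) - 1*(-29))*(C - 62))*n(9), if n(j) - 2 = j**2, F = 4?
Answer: -218124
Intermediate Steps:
n(j) = 2 + j**2
(((-1 + F*2) - 1*(-29))*(C - 62))*n(9) = (((-1 + 4*2) - 1*(-29))*(-11 - 62))*(2 + 9**2) = (((-1 + 8) + 29)*(-73))*(2 + 81) = ((7 + 29)*(-73))*83 = (36*(-73))*83 = -2628*83 = -218124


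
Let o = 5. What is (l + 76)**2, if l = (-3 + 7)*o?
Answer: 9216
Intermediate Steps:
l = 20 (l = (-3 + 7)*5 = 4*5 = 20)
(l + 76)**2 = (20 + 76)**2 = 96**2 = 9216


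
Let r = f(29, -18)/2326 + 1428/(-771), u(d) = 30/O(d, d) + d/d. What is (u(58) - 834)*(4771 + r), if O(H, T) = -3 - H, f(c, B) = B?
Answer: -72474309929580/18232351 ≈ -3.9750e+6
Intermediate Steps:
u(d) = 1 + 30/(-3 - d) (u(d) = 30/(-3 - d) + d/d = 30/(-3 - d) + 1 = 1 + 30/(-3 - d))
r = -555901/298891 (r = -18/2326 + 1428/(-771) = -18*1/2326 + 1428*(-1/771) = -9/1163 - 476/257 = -555901/298891 ≈ -1.8599)
(u(58) - 834)*(4771 + r) = ((-27 + 58)/(3 + 58) - 834)*(4771 - 555901/298891) = (31/61 - 834)*(1425453060/298891) = -50843/61*1425453060/298891 = -72474309929580/18232351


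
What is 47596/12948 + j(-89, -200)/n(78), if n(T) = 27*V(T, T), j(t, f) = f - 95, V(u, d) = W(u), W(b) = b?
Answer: 618061/174798 ≈ 3.5359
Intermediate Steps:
V(u, d) = u
j(t, f) = -95 + f
n(T) = 27*T
47596/12948 + j(-89, -200)/n(78) = 47596/12948 + (-95 - 200)/((27*78)) = 47596*(1/12948) - 295/2106 = 11899/3237 - 295*1/2106 = 11899/3237 - 295/2106 = 618061/174798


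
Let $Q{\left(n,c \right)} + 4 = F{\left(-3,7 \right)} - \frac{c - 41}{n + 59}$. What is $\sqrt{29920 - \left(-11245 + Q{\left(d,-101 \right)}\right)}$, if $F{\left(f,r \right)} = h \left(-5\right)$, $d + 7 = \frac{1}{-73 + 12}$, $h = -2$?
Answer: $\frac{\sqrt{413836197117}}{3171} \approx 202.87$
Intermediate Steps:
$d = - \frac{428}{61}$ ($d = -7 + \frac{1}{-73 + 12} = -7 + \frac{1}{-61} = -7 - \frac{1}{61} = - \frac{428}{61} \approx -7.0164$)
$F{\left(f,r \right)} = 10$ ($F{\left(f,r \right)} = \left(-2\right) \left(-5\right) = 10$)
$Q{\left(n,c \right)} = 6 - \frac{-41 + c}{59 + n}$ ($Q{\left(n,c \right)} = -4 - \left(-10 + \frac{c - 41}{n + 59}\right) = -4 - \left(-10 + \frac{-41 + c}{59 + n}\right) = 6 - \frac{-41 + c}{59 + n}$)
$\sqrt{29920 - \left(-11245 + Q{\left(d,-101 \right)}\right)} = \sqrt{29920 + \left(11245 - \frac{395 - -101 + 6 \left(- \frac{428}{61}\right)}{59 - \frac{428}{61}}\right)} = \sqrt{29920 + \left(11245 - \frac{395 + 101 - \frac{2568}{61}}{\frac{3171}{61}}\right)} = \sqrt{29920 + \left(11245 - \frac{61}{3171} \cdot \frac{27688}{61}\right)} = \sqrt{29920 + \left(11245 - \frac{27688}{3171}\right)} = \sqrt{29920 + \frac{35630207}{3171}} = \sqrt{\frac{130506527}{3171}} = \frac{\sqrt{413836197117}}{3171}$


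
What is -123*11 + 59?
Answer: -1294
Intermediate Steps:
-123*11 + 59 = -1353 + 59 = -1294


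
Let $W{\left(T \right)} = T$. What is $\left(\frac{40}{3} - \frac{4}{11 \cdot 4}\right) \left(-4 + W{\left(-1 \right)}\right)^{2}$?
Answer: $\frac{10925}{33} \approx 331.06$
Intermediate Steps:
$\left(\frac{40}{3} - \frac{4}{11 \cdot 4}\right) \left(-4 + W{\left(-1 \right)}\right)^{2} = \left(\frac{40}{3} - \frac{4}{11 \cdot 4}\right) \left(-4 - 1\right)^{2} = \left(40 \cdot \frac{1}{3} - \frac{4}{44}\right) \left(-5\right)^{2} = \left(\frac{40}{3} - \frac{1}{11}\right) 25 = \frac{437}{33} \cdot 25 = \frac{10925}{33}$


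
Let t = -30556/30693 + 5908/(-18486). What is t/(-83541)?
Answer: 735890/46745951337 ≈ 1.5742e-5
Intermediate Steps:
t = -735890/559557 (t = -30556*1/30693 + 5908*(-1/18486) = -30556/30693 - 2954/9243 = -735890/559557 ≈ -1.3151)
t/(-83541) = -735890/559557/(-83541) = -735890/559557*(-1/83541) = 735890/46745951337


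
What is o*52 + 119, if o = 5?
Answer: 379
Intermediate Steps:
o*52 + 119 = 5*52 + 119 = 260 + 119 = 379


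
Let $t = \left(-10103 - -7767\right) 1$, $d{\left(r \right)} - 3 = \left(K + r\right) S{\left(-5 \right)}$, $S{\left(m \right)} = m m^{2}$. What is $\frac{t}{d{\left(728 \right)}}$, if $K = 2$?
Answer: $\frac{2336}{91247} \approx 0.025601$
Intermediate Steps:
$S{\left(m \right)} = m^{3}$
$d{\left(r \right)} = -247 - 125 r$ ($d{\left(r \right)} = 3 + \left(2 + r\right) \left(-5\right)^{3} = 3 + \left(2 + r\right) \left(-125\right) = 3 - \left(250 + 125 r\right) = -247 - 125 r$)
$t = -2336$ ($t = \left(-10103 + 7767\right) 1 = \left(-2336\right) 1 = -2336$)
$\frac{t}{d{\left(728 \right)}} = - \frac{2336}{-247 - 91000} = - \frac{2336}{-91247} = \left(-2336\right) \left(- \frac{1}{91247}\right) = \frac{2336}{91247}$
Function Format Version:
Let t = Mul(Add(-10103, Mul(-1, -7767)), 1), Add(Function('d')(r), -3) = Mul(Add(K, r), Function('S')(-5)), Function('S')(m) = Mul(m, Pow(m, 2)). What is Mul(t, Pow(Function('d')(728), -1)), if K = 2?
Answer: Rational(2336, 91247) ≈ 0.025601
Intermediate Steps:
Function('S')(m) = Pow(m, 3)
Function('d')(r) = Add(-247, Mul(-125, r)) (Function('d')(r) = Add(3, Mul(Add(2, r), Pow(-5, 3))) = Add(3, Mul(Add(2, r), -125)) = Add(3, Add(-250, Mul(-125, r))) = Add(-247, Mul(-125, r)))
t = -2336 (t = Mul(Add(-10103, 7767), 1) = Mul(-2336, 1) = -2336)
Mul(t, Pow(Function('d')(728), -1)) = Mul(-2336, Pow(Add(-247, Mul(-125, 728)), -1)) = Mul(-2336, Pow(Add(-247, -91000), -1)) = Mul(-2336, Pow(-91247, -1)) = Mul(-2336, Rational(-1, 91247)) = Rational(2336, 91247)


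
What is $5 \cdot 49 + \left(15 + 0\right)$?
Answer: $260$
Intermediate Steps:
$5 \cdot 49 + \left(15 + 0\right) = 245 + 15 = 260$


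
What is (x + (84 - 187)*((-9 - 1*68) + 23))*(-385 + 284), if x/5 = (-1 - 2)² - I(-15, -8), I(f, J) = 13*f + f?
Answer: -672357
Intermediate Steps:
I(f, J) = 14*f
x = 1095 (x = 5*((-1 - 2)² - 14*(-15)) = 5*((-3)² - 1*(-210)) = 5*(9 + 210) = 5*219 = 1095)
(x + (84 - 187)*((-9 - 1*68) + 23))*(-385 + 284) = (1095 + (84 - 187)*((-9 - 1*68) + 23))*(-385 + 284) = (1095 - 103*((-9 - 68) + 23))*(-101) = (1095 - 103*(-77 + 23))*(-101) = (1095 - 103*(-54))*(-101) = (1095 + 5562)*(-101) = 6657*(-101) = -672357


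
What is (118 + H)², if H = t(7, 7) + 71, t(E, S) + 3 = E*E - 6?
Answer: 52441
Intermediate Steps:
t(E, S) = -9 + E² (t(E, S) = -3 + (E*E - 6) = -3 + (E² - 6) = -3 + (-6 + E²) = -9 + E²)
H = 111 (H = (-9 + 7²) + 71 = (-9 + 49) + 71 = 40 + 71 = 111)
(118 + H)² = (118 + 111)² = 229² = 52441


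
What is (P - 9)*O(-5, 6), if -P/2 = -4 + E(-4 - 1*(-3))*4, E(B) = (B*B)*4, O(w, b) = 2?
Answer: -66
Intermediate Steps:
E(B) = 4*B² (E(B) = B²*4 = 4*B²)
P = -24 (P = -2*(-4 + (4*(-4 - 1*(-3))²)*4) = -2*(-4 + (4*(-4 + 3)²)*4) = -2*(-4 + (4*(-1)²)*4) = -2*(-4 + (4*1)*4) = -2*(-4 + 4*4) = -2*(-4 + 16) = -2*12 = -24)
(P - 9)*O(-5, 6) = (-24 - 9)*2 = -33*2 = -66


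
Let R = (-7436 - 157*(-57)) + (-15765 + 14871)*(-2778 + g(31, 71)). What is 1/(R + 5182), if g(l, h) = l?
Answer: 1/2462513 ≈ 4.0609e-7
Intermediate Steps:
R = 2457331 (R = (-7436 - 157*(-57)) + (-15765 + 14871)*(-2778 + 31) = (-7436 + 8949) - 894*(-2747) = 1513 + 2455818 = 2457331)
1/(R + 5182) = 1/(2457331 + 5182) = 1/2462513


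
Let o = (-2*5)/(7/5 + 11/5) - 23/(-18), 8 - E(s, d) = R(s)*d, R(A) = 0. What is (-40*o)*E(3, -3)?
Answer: 480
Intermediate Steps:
E(s, d) = 8 (E(s, d) = 8 - 0*d = 8 - 1*0 = 8 + 0 = 8)
o = -3/2 (o = -10/(7*(1/5) + 11*(1/5)) - 23*(-1/18) = -10/(7/5 + 11/5) + 23/18 = -10/18/5 + 23/18 = -10*5/18 + 23/18 = -25/9 + 23/18 = -3/2 ≈ -1.5000)
(-40*o)*E(3, -3) = -40*(-3/2)*8 = 60*8 = 480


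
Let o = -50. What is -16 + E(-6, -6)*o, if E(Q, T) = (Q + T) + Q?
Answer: 884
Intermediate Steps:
E(Q, T) = T + 2*Q
-16 + E(-6, -6)*o = -16 + (-6 + 2*(-6))*(-50) = -16 + (-6 - 12)*(-50) = -16 - 18*(-50) = -16 + 900 = 884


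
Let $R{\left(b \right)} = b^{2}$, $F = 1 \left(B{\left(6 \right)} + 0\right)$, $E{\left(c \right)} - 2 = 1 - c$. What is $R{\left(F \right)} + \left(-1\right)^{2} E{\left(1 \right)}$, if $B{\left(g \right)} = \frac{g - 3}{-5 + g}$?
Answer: $11$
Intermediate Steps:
$B{\left(g \right)} = \frac{-3 + g}{-5 + g}$
$E{\left(c \right)} = 3 - c$ ($E{\left(c \right)} = 2 - \left(-1 + c\right) = 3 - c$)
$F = 3$ ($F = 1 \left(\frac{-3 + 6}{-5 + 6} + 0\right) = 1 \left(1^{-1} \cdot 3 + 0\right) = 1 \left(1 \cdot 3 + 0\right) = 1 \left(3 + 0\right) = 1 \cdot 3 = 3$)
$R{\left(F \right)} + \left(-1\right)^{2} E{\left(1 \right)} = 3^{2} + \left(-1\right)^{2} \left(3 - 1\right) = 9 + 1 \left(3 - 1\right) = 9 + 1 \cdot 2 = 9 + 2 = 11$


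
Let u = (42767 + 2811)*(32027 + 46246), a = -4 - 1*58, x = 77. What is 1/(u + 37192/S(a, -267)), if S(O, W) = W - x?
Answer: 43/153403647493 ≈ 2.8031e-10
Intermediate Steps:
a = -62 (a = -4 - 58 = -62)
u = 3567526794 (u = 45578*78273 = 3567526794)
S(O, W) = -77 + W (S(O, W) = W - 1*77 = W - 77 = -77 + W)
1/(u + 37192/S(a, -267)) = 1/(3567526794 + 37192/(-77 - 267)) = 1/(3567526794 + 37192/(-344)) = 1/(3567526794 + 37192*(-1/344)) = 1/(3567526794 - 4649/43) = 1/(153403647493/43) = 43/153403647493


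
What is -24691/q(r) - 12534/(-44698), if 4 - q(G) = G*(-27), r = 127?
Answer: -530304548/76724117 ≈ -6.9118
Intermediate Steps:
q(G) = 4 + 27*G (q(G) = 4 - G*(-27) = 4 - (-27)*G = 4 + 27*G)
-24691/q(r) - 12534/(-44698) = -24691/(4 + 27*127) - 12534/(-44698) = -24691/(4 + 3429) - 12534*(-1/44698) = -24691/3433 + 6267/22349 = -530304548/76724117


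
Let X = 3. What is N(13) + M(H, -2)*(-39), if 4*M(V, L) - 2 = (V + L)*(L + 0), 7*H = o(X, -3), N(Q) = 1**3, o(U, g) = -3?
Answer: -461/7 ≈ -65.857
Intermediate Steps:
N(Q) = 1
H = -3/7 (H = (1/7)*(-3) = -3/7 ≈ -0.42857)
M(V, L) = 1/2 + L*(L + V)/4 (M(V, L) = 1/2 + ((V + L)*(L + 0))/4 = 1/2 + ((L + V)*L)/4 = 1/2 + (L*(L + V))/4 = 1/2 + L*(L + V)/4)
N(13) + M(H, -2)*(-39) = 1 + (1/2 + (1/4)*(-2)**2 + (1/4)*(-2)*(-3/7))*(-39) = 1 + (1/2 + (1/4)*4 + 3/14)*(-39) = 1 + (1/2 + 1 + 3/14)*(-39) = 1 + (12/7)*(-39) = 1 - 468/7 = -461/7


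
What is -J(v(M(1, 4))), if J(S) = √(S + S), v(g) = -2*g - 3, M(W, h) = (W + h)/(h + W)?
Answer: -I*√10 ≈ -3.1623*I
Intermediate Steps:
M(W, h) = 1 (M(W, h) = (W + h)/(W + h) = 1)
v(g) = -3 - 2*g
J(S) = √2*√S (J(S) = √(2*S) = √2*√S)
-J(v(M(1, 4))) = -√2*√(-3 - 2*1) = -√2*√(-3 - 2) = -√2*√(-5) = -√2*I*√5 = -I*√10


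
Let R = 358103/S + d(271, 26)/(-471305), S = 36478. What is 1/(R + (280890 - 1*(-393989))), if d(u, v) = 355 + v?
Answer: 17192263790/11602866556167707 ≈ 1.4817e-6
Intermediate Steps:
R = 168761836297/17192263790 (R = 358103/36478 + (355 + 26)/(-471305) = 358103*(1/36478) + 381*(-1/471305) = 358103/36478 - 381/471305 = 168761836297/17192263790 ≈ 9.8161)
1/(R + (280890 - 1*(-393989))) = 1/(168761836297/17192263790 + (280890 - 1*(-393989))) = 1/(168761836297/17192263790 + (280890 + 393989)) = 1/(168761836297/17192263790 + 674879) = 1/(11602866556167707/17192263790) = 17192263790/11602866556167707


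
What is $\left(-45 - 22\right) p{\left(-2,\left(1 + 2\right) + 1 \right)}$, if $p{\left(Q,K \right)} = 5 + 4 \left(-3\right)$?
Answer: $469$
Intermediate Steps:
$p{\left(Q,K \right)} = -7$ ($p{\left(Q,K \right)} = 5 - 12 = -7$)
$\left(-45 - 22\right) p{\left(-2,\left(1 + 2\right) + 1 \right)} = \left(-45 - 22\right) \left(-7\right) = \left(-67\right) \left(-7\right) = 469$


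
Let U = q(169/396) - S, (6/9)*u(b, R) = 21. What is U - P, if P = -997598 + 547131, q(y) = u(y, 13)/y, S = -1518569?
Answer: 332779558/169 ≈ 1.9691e+6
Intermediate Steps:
u(b, R) = 63/2 (u(b, R) = (3/2)*21 = 63/2)
q(y) = 63/(2*y)
P = -450467
U = 256650635/169 (U = 63/(2*((169/396))) - 1*(-1518569) = 63/(2*((169*(1/396)))) + 1518569 = 63/(2*(169/396)) + 1518569 = (63/2)*(396/169) + 1518569 = 12474/169 + 1518569 = 256650635/169 ≈ 1.5186e+6)
U - P = 256650635/169 - 1*(-450467) = 256650635/169 + 450467 = 332779558/169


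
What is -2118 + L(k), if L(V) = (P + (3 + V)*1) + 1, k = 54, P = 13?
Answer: -2047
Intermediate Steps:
L(V) = 17 + V (L(V) = (13 + (3 + V)*1) + 1 = (13 + (3 + V)) + 1 = (16 + V) + 1 = 17 + V)
-2118 + L(k) = -2118 + (17 + 54) = -2118 + 71 = -2047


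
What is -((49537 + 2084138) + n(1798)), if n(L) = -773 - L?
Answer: -2131104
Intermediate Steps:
-((49537 + 2084138) + n(1798)) = -((49537 + 2084138) + (-773 - 1*1798)) = -(2133675 + (-773 - 1798)) = -(2133675 - 2571) = -1*2131104 = -2131104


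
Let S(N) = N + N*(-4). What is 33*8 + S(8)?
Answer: 240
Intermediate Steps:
S(N) = -3*N (S(N) = N - 4*N = -3*N)
33*8 + S(8) = 33*8 - 3*8 = 264 - 24 = 240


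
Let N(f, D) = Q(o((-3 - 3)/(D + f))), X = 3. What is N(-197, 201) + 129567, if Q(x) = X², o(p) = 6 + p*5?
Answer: 129576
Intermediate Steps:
o(p) = 6 + 5*p
Q(x) = 9 (Q(x) = 3² = 9)
N(f, D) = 9
N(-197, 201) + 129567 = 9 + 129567 = 129576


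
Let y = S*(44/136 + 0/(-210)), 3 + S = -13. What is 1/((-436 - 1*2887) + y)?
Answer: -17/56579 ≈ -0.00030046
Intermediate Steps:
S = -16 (S = -3 - 13 = -16)
y = -88/17 (y = -16*(44/136 + 0/(-210)) = -16*(44*(1/136) + 0*(-1/210)) = -16*(11/34 + 0) = -16*11/34 = -88/17 ≈ -5.1765)
1/((-436 - 1*2887) + y) = 1/((-436 - 1*2887) - 88/17) = 1/((-436 - 2887) - 88/17) = 1/(-3323 - 88/17) = 1/(-56579/17) = -17/56579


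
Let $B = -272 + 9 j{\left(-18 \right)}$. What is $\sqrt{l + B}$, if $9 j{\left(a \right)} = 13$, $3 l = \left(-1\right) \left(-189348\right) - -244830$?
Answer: $\sqrt{144467} \approx 380.09$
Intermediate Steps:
$l = 144726$ ($l = \frac{\left(-1\right) \left(-189348\right) - -244830}{3} = \frac{189348 + 244830}{3} = \frac{1}{3} \cdot 434178 = 144726$)
$j{\left(a \right)} = \frac{13}{9}$ ($j{\left(a \right)} = \frac{1}{9} \cdot 13 = \frac{13}{9}$)
$B = -259$ ($B = -272 + 9 \cdot \frac{13}{9} = -272 + 13 = -259$)
$\sqrt{l + B} = \sqrt{144726 - 259} = \sqrt{144467}$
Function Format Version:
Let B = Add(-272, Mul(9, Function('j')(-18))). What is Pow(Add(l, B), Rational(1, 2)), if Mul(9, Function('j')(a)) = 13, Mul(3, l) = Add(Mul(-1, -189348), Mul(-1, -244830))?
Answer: Pow(144467, Rational(1, 2)) ≈ 380.09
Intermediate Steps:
l = 144726 (l = Mul(Rational(1, 3), Add(Mul(-1, -189348), Mul(-1, -244830))) = Mul(Rational(1, 3), Add(189348, 244830)) = Mul(Rational(1, 3), 434178) = 144726)
Function('j')(a) = Rational(13, 9) (Function('j')(a) = Mul(Rational(1, 9), 13) = Rational(13, 9))
B = -259 (B = Add(-272, Mul(9, Rational(13, 9))) = Add(-272, 13) = -259)
Pow(Add(l, B), Rational(1, 2)) = Pow(Add(144726, -259), Rational(1, 2)) = Pow(144467, Rational(1, 2))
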